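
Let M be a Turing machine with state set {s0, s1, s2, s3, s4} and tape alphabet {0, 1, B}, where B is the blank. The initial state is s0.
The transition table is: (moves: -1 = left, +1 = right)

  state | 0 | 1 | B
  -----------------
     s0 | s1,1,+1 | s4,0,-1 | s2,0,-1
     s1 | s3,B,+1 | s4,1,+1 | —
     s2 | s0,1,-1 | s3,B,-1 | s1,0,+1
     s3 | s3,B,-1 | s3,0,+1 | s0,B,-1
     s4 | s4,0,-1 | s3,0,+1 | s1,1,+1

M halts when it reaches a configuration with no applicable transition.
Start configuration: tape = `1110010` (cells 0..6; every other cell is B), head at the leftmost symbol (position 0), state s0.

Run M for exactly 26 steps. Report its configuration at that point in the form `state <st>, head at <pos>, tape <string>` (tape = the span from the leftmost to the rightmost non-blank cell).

state=s0 head=0 tape=BBBBBBB[1]110010   (s0,1)→(s4,0,-1)
state=s4 head=-1 tape=BBBBBB[B]0110010   (s4,B)→(s1,1,+1)
state=s1 head=0 tape=BBBBBB1[0]110010   (s1,0)→(s3,B,+1)
state=s3 head=1 tape=BBBBBB1B[1]10010   (s3,1)→(s3,0,+1)
state=s3 head=2 tape=BBBBBB1B0[1]0010   (s3,1)→(s3,0,+1)
state=s3 head=3 tape=BBBBBB1B00[0]010   (s3,0)→(s3,B,-1)
state=s3 head=2 tape=BBBBBB1B0[0]B010   (s3,0)→(s3,B,-1)
state=s3 head=1 tape=BBBBBB1B[0]BB010   (s3,0)→(s3,B,-1)
state=s3 head=0 tape=BBBBBB1[B]BBB010   (s3,B)→(s0,B,-1)
state=s0 head=-1 tape=BBBBBB[1]BBBB010   (s0,1)→(s4,0,-1)
state=s4 head=-2 tape=BBBBB[B]0BBBB010   (s4,B)→(s1,1,+1)
state=s1 head=-1 tape=BBBBB1[0]BBBB010   (s1,0)→(s3,B,+1)
state=s3 head=0 tape=BBBBB1B[B]BBB010   (s3,B)→(s0,B,-1)
state=s0 head=-1 tape=BBBBB1[B]BBBB010   (s0,B)→(s2,0,-1)
state=s2 head=-2 tape=BBBBB[1]0BBBB010   (s2,1)→(s3,B,-1)
state=s3 head=-3 tape=BBBB[B]B0BBBB010   (s3,B)→(s0,B,-1)
state=s0 head=-4 tape=BBB[B]BB0BBBB010   (s0,B)→(s2,0,-1)
state=s2 head=-5 tape=BB[B]0BB0BBBB010   (s2,B)→(s1,0,+1)
state=s1 head=-4 tape=BB0[0]BB0BBBB010   (s1,0)→(s3,B,+1)
state=s3 head=-3 tape=BB0B[B]B0BBBB010   (s3,B)→(s0,B,-1)
state=s0 head=-4 tape=BB0[B]BB0BBBB010   (s0,B)→(s2,0,-1)
state=s2 head=-5 tape=BB[0]0BB0BBBB010   (s2,0)→(s0,1,-1)
state=s0 head=-6 tape=B[B]10BB0BBBB010   (s0,B)→(s2,0,-1)
state=s2 head=-7 tape=[B]010BB0BBBB010   (s2,B)→(s1,0,+1)
state=s1 head=-6 tape=0[0]10BB0BBBB010   (s1,0)→(s3,B,+1)
state=s3 head=-5 tape=0B[1]0BB0BBBB010   (s3,1)→(s3,0,+1)
state=s3 head=-4 tape=0B0[0]BB0BBBB010
After 26 steps: state s3, head at -4, tape 0B00BB0BBBB010.

state s3, head at -4, tape 0B00BB0BBBB010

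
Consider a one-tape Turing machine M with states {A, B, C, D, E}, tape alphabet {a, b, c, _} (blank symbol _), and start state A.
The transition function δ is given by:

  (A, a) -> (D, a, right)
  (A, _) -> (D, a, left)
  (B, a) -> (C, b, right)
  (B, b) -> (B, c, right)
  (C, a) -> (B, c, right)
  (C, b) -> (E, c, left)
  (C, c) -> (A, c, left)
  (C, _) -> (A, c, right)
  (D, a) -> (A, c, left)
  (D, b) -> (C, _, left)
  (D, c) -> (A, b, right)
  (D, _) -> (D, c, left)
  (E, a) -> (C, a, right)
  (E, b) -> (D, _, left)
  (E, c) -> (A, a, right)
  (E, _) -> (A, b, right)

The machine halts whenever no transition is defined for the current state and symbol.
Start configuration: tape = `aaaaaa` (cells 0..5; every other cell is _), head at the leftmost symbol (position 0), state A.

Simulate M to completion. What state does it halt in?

A | [a]aaaaa_   read a → write a, move right, go to D
D | a[a]aaaa_   read a → write c, move left, go to A
A | [a]caaaa_   read a → write a, move right, go to D
D | a[c]aaaa_   read c → write b, move right, go to A
A | ab[a]aaa_   read a → write a, move right, go to D
D | aba[a]aa_   read a → write c, move left, go to A
A | ab[a]caa_   read a → write a, move right, go to D
D | aba[c]aa_   read c → write b, move right, go to A
A | abab[a]a_   read a → write a, move right, go to D
D | ababa[a]_   read a → write c, move left, go to A
A | abab[a]c_   read a → write a, move right, go to D
D | ababa[c]_   read c → write b, move right, go to A
A | ababab[_]   read _ → write a, move left, go to D
D | ababa[b]a   read b → write _, move left, go to C
C | abab[a]_a   read a → write c, move right, go to B
B | ababc[_]a
No transition is defined for (B, _); M halts in state B.

B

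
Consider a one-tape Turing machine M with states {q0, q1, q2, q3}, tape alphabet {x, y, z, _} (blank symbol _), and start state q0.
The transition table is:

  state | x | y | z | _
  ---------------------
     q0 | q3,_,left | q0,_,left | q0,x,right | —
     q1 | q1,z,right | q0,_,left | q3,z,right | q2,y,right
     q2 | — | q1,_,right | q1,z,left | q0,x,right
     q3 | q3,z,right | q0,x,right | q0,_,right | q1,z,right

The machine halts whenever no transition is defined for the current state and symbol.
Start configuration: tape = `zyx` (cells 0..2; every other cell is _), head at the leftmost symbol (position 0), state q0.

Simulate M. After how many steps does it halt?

11

state=q0 head=0 tape=_[z]yx___   (q0,z)→(q0,x,right)
state=q0 head=1 tape=_x[y]x___   (q0,y)→(q0,_,left)
state=q0 head=0 tape=_[x]_x___   (q0,x)→(q3,_,left)
state=q3 head=-1 tape=[_]__x___   (q3,_)→(q1,z,right)
state=q1 head=0 tape=z[_]_x___   (q1,_)→(q2,y,right)
state=q2 head=1 tape=zy[_]x___   (q2,_)→(q0,x,right)
state=q0 head=2 tape=zyx[x]___   (q0,x)→(q3,_,left)
state=q3 head=1 tape=zy[x]____   (q3,x)→(q3,z,right)
state=q3 head=2 tape=zyz[_]___   (q3,_)→(q1,z,right)
state=q1 head=3 tape=zyzz[_]__   (q1,_)→(q2,y,right)
state=q2 head=4 tape=zyzzy[_]_   (q2,_)→(q0,x,right)
state=q0 head=5 tape=zyzzyx[_]
M halts after 11 transitions.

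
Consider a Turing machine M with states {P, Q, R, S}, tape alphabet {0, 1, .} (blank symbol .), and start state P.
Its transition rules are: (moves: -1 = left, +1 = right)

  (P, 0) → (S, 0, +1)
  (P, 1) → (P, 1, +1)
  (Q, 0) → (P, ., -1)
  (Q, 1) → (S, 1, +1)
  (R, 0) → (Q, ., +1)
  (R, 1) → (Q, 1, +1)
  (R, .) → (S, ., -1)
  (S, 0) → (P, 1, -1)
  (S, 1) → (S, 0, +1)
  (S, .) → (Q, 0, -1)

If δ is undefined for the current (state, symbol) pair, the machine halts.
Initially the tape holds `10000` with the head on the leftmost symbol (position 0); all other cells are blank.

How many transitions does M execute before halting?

23

state=P head=0 tape=[1]0000.   (P,1)→(P,1,+1)
state=P head=1 tape=1[0]000.   (P,0)→(S,0,+1)
state=S head=2 tape=10[0]00.   (S,0)→(P,1,-1)
state=P head=1 tape=1[0]100.   (P,0)→(S,0,+1)
state=S head=2 tape=10[1]00.   (S,1)→(S,0,+1)
state=S head=3 tape=100[0]0.   (S,0)→(P,1,-1)
state=P head=2 tape=10[0]10.   (P,0)→(S,0,+1)
state=S head=3 tape=100[1]0.   (S,1)→(S,0,+1)
state=S head=4 tape=1000[0].   (S,0)→(P,1,-1)
state=P head=3 tape=100[0]1.   (P,0)→(S,0,+1)
state=S head=4 tape=1000[1].   (S,1)→(S,0,+1)
state=S head=5 tape=10000[.]   (S,.)→(Q,0,-1)
state=Q head=4 tape=1000[0]0   (Q,0)→(P,.,-1)
state=P head=3 tape=100[0].0   (P,0)→(S,0,+1)
state=S head=4 tape=1000[.]0   (S,.)→(Q,0,-1)
state=Q head=3 tape=100[0]00   (Q,0)→(P,.,-1)
state=P head=2 tape=10[0].00   (P,0)→(S,0,+1)
state=S head=3 tape=100[.]00   (S,.)→(Q,0,-1)
state=Q head=2 tape=10[0]000   (Q,0)→(P,.,-1)
state=P head=1 tape=1[0].000   (P,0)→(S,0,+1)
state=S head=2 tape=10[.]000   (S,.)→(Q,0,-1)
state=Q head=1 tape=1[0]0000   (Q,0)→(P,.,-1)
state=P head=0 tape=[1].0000   (P,1)→(P,1,+1)
state=P head=1 tape=1[.]0000
M halts after 23 transitions.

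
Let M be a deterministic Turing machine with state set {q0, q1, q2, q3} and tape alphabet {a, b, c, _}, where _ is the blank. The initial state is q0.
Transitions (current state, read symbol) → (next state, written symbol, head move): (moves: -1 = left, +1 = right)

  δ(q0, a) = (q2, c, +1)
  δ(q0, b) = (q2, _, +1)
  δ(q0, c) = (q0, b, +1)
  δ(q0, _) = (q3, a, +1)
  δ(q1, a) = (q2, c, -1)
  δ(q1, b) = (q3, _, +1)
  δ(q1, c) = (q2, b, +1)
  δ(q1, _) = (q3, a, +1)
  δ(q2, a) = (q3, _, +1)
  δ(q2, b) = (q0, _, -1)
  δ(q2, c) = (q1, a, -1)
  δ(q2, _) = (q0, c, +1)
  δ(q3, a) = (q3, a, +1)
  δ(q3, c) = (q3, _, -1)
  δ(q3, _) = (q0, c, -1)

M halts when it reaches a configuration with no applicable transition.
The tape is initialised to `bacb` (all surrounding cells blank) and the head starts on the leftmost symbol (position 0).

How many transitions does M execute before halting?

state=q0 head=0 tape=[b]acb   (q0,b)→(q2,_,+1)
state=q2 head=1 tape=_[a]cb   (q2,a)→(q3,_,+1)
state=q3 head=2 tape=__[c]b   (q3,c)→(q3,_,-1)
state=q3 head=1 tape=_[_]_b   (q3,_)→(q0,c,-1)
state=q0 head=0 tape=[_]c_b   (q0,_)→(q3,a,+1)
state=q3 head=1 tape=a[c]_b   (q3,c)→(q3,_,-1)
state=q3 head=0 tape=[a]__b   (q3,a)→(q3,a,+1)
state=q3 head=1 tape=a[_]_b   (q3,_)→(q0,c,-1)
state=q0 head=0 tape=[a]c_b   (q0,a)→(q2,c,+1)
state=q2 head=1 tape=c[c]_b   (q2,c)→(q1,a,-1)
state=q1 head=0 tape=[c]a_b   (q1,c)→(q2,b,+1)
state=q2 head=1 tape=b[a]_b   (q2,a)→(q3,_,+1)
state=q3 head=2 tape=b_[_]b   (q3,_)→(q0,c,-1)
state=q0 head=1 tape=b[_]cb   (q0,_)→(q3,a,+1)
state=q3 head=2 tape=ba[c]b   (q3,c)→(q3,_,-1)
state=q3 head=1 tape=b[a]_b   (q3,a)→(q3,a,+1)
state=q3 head=2 tape=ba[_]b   (q3,_)→(q0,c,-1)
state=q0 head=1 tape=b[a]cb   (q0,a)→(q2,c,+1)
state=q2 head=2 tape=bc[c]b   (q2,c)→(q1,a,-1)
state=q1 head=1 tape=b[c]ab   (q1,c)→(q2,b,+1)
state=q2 head=2 tape=bb[a]b   (q2,a)→(q3,_,+1)
state=q3 head=3 tape=bb_[b]
M halts after 21 transitions.

21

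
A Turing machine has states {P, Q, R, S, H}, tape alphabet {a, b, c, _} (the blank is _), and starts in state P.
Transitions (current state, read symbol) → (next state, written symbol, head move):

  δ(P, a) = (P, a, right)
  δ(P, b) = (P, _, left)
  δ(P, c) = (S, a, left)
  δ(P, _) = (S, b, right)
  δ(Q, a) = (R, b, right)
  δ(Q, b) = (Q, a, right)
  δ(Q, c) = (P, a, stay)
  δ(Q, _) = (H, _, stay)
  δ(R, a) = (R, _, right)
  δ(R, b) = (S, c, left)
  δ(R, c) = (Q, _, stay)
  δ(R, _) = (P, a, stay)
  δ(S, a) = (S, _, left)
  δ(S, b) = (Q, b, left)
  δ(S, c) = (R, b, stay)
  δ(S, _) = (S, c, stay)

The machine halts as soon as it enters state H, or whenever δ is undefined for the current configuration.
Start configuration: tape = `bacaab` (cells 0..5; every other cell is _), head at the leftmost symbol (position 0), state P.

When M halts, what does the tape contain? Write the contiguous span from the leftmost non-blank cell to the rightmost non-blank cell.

bcacaab

P | __[b]acaab   read b → write _, move left, go to P
P | _[_]_acaab   read _ → write b, move right, go to S
S | _b[_]acaab   read _ → write c, move stay, go to S
S | _b[c]acaab   read c → write b, move stay, go to R
R | _b[b]acaab   read b → write c, move left, go to S
S | _[b]cacaab   read b → write b, move left, go to Q
Q | [_]bcacaab   read _ → write _, move stay, go to H
H | [_]bcacaab
The non-blank tape span at halt is bcacaab.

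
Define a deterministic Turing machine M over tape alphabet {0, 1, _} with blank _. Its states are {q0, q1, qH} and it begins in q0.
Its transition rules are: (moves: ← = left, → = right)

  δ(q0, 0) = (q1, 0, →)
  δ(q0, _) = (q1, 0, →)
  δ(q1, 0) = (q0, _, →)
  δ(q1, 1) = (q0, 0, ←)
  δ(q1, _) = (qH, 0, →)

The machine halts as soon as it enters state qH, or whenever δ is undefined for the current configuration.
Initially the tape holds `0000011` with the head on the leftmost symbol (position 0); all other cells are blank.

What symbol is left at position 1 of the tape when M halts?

q0 | [0]000011   read 0 → write 0, move →, go to q1
q1 | 0[0]00011   read 0 → write _, move →, go to q0
q0 | 0_[0]0011   read 0 → write 0, move →, go to q1
q1 | 0_0[0]011   read 0 → write _, move →, go to q0
q0 | 0_0_[0]11   read 0 → write 0, move →, go to q1
q1 | 0_0_0[1]1   read 1 → write 0, move ←, go to q0
q0 | 0_0_[0]01   read 0 → write 0, move →, go to q1
q1 | 0_0_0[0]1   read 0 → write _, move →, go to q0
q0 | 0_0_0_[1]
Cell 1 holds _ when M halts.

_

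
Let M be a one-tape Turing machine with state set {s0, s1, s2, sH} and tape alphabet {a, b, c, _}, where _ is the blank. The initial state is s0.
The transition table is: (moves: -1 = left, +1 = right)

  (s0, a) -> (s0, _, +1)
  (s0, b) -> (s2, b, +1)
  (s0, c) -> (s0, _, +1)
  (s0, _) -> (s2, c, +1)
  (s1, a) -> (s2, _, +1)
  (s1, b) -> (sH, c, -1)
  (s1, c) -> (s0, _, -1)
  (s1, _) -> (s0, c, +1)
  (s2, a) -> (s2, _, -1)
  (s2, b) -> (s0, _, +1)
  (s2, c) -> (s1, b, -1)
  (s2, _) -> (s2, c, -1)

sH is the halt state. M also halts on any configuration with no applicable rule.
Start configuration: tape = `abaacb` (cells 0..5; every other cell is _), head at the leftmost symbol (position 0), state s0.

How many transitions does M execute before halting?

24

s0 | [a]baacb___   read a → write _, move +1, go to s0
s0 | _[b]aacb___   read b → write b, move +1, go to s2
s2 | _b[a]acb___   read a → write _, move -1, go to s2
s2 | _[b]_acb___   read b → write _, move +1, go to s0
s0 | __[_]acb___   read _ → write c, move +1, go to s2
s2 | __c[a]cb___   read a → write _, move -1, go to s2
s2 | __[c]_cb___   read c → write b, move -1, go to s1
s1 | _[_]b_cb___   read _ → write c, move +1, go to s0
s0 | _c[b]_cb___   read b → write b, move +1, go to s2
s2 | _cb[_]cb___   read _ → write c, move -1, go to s2
s2 | _c[b]ccb___   read b → write _, move +1, go to s0
s0 | _c_[c]cb___   read c → write _, move +1, go to s0
s0 | _c__[c]b___   read c → write _, move +1, go to s0
s0 | _c___[b]___   read b → write b, move +1, go to s2
s2 | _c___b[_]__   read _ → write c, move -1, go to s2
s2 | _c___[b]c__   read b → write _, move +1, go to s0
s0 | _c____[c]__   read c → write _, move +1, go to s0
s0 | _c_____[_]_   read _ → write c, move +1, go to s2
s2 | _c_____c[_]   read _ → write c, move -1, go to s2
s2 | _c_____[c]c   read c → write b, move -1, go to s1
s1 | _c____[_]bc   read _ → write c, move +1, go to s0
s0 | _c____c[b]c   read b → write b, move +1, go to s2
s2 | _c____cb[c]   read c → write b, move -1, go to s1
s1 | _c____c[b]b   read b → write c, move -1, go to sH
sH | _c____[c]cb
M halts after 24 transitions.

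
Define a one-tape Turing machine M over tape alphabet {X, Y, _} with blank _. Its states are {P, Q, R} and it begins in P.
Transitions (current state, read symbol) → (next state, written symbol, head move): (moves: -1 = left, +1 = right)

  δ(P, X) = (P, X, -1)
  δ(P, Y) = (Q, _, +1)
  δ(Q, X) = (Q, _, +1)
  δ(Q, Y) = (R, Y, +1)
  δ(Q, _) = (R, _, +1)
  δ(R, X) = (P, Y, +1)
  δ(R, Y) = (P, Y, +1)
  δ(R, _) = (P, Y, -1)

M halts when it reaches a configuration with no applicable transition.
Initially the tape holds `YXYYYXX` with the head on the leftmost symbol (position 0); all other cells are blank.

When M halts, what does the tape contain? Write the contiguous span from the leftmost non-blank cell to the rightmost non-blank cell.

YY____Y

state=P head=0 tape=[Y]XYYYXX__   (P,Y)→(Q,_,+1)
state=Q head=1 tape=_[X]YYYXX__   (Q,X)→(Q,_,+1)
state=Q head=2 tape=__[Y]YYXX__   (Q,Y)→(R,Y,+1)
state=R head=3 tape=__Y[Y]YXX__   (R,Y)→(P,Y,+1)
state=P head=4 tape=__YY[Y]XX__   (P,Y)→(Q,_,+1)
state=Q head=5 tape=__YY_[X]X__   (Q,X)→(Q,_,+1)
state=Q head=6 tape=__YY__[X]__   (Q,X)→(Q,_,+1)
state=Q head=7 tape=__YY___[_]_   (Q,_)→(R,_,+1)
state=R head=8 tape=__YY____[_]   (R,_)→(P,Y,-1)
state=P head=7 tape=__YY___[_]Y
The non-blank tape span at halt is YY____Y.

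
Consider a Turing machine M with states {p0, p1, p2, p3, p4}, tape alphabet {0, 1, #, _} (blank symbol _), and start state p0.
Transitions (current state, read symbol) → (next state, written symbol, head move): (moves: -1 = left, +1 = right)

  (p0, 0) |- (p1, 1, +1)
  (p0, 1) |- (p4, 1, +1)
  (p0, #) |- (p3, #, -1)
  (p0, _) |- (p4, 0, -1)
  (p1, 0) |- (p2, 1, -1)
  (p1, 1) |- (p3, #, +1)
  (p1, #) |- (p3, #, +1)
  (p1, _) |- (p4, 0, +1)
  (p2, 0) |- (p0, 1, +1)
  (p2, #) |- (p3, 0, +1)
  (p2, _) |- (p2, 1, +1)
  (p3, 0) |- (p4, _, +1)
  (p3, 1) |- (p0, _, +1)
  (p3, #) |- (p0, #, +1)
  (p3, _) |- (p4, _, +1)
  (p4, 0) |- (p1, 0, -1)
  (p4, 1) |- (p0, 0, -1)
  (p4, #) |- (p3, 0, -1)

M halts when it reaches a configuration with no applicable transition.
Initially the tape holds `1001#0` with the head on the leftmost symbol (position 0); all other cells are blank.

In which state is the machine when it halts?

state=p0 head=0 tape=[1]001#0__   (p0,1)→(p4,1,+1)
state=p4 head=1 tape=1[0]01#0__   (p4,0)→(p1,0,-1)
state=p1 head=0 tape=[1]001#0__   (p1,1)→(p3,#,+1)
state=p3 head=1 tape=#[0]01#0__   (p3,0)→(p4,_,+1)
state=p4 head=2 tape=#_[0]1#0__   (p4,0)→(p1,0,-1)
state=p1 head=1 tape=#[_]01#0__   (p1,_)→(p4,0,+1)
state=p4 head=2 tape=#0[0]1#0__   (p4,0)→(p1,0,-1)
state=p1 head=1 tape=#[0]01#0__   (p1,0)→(p2,1,-1)
state=p2 head=0 tape=[#]101#0__   (p2,#)→(p3,0,+1)
state=p3 head=1 tape=0[1]01#0__   (p3,1)→(p0,_,+1)
state=p0 head=2 tape=0_[0]1#0__   (p0,0)→(p1,1,+1)
state=p1 head=3 tape=0_1[1]#0__   (p1,1)→(p3,#,+1)
state=p3 head=4 tape=0_1#[#]0__   (p3,#)→(p0,#,+1)
state=p0 head=5 tape=0_1##[0]__   (p0,0)→(p1,1,+1)
state=p1 head=6 tape=0_1##1[_]_   (p1,_)→(p4,0,+1)
state=p4 head=7 tape=0_1##10[_]
No transition is defined for (p4, _); M halts in state p4.

p4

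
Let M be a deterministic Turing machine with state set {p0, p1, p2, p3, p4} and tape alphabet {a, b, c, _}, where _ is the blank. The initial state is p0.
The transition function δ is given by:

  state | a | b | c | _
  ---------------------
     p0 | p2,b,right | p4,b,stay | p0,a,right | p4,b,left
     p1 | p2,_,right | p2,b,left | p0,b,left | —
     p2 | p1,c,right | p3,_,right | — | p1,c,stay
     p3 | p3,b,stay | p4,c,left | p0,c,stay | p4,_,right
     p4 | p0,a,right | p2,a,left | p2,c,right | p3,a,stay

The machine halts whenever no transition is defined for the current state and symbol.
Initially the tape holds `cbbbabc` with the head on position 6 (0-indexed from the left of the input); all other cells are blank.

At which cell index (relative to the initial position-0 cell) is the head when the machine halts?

p0 | cbbbab[c]__   read c → write a, move right, go to p0
p0 | cbbbaba[_]_   read _ → write b, move left, go to p4
p4 | cbbbab[a]b_   read a → write a, move right, go to p0
p0 | cbbbaba[b]_   read b → write b, move stay, go to p4
p4 | cbbbaba[b]_   read b → write a, move left, go to p2
p2 | cbbbab[a]a_   read a → write c, move right, go to p1
p1 | cbbbabc[a]_   read a → write _, move right, go to p2
p2 | cbbbabc_[_]   read _ → write c, move stay, go to p1
p1 | cbbbabc_[c]   read c → write b, move left, go to p0
p0 | cbbbabc[_]b   read _ → write b, move left, go to p4
p4 | cbbbab[c]bb   read c → write c, move right, go to p2
p2 | cbbbabc[b]b   read b → write _, move right, go to p3
p3 | cbbbabc_[b]   read b → write c, move left, go to p4
p4 | cbbbabc[_]c   read _ → write a, move stay, go to p3
p3 | cbbbabc[a]c   read a → write b, move stay, go to p3
p3 | cbbbabc[b]c   read b → write c, move left, go to p4
p4 | cbbbab[c]cc   read c → write c, move right, go to p2
p2 | cbbbabc[c]c
At halt the head is at cell 7.

7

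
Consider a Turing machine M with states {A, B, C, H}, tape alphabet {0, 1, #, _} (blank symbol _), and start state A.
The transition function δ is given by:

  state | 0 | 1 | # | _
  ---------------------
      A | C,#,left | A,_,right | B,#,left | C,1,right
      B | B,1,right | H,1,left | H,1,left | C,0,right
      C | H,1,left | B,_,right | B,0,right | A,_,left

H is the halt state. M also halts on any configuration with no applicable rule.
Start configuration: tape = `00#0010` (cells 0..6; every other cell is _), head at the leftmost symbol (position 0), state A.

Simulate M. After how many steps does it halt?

9

A | __[0]0#0010   read 0 → write #, move left, go to C
C | _[_]#0#0010   read _ → write _, move left, go to A
A | [_]_#0#0010   read _ → write 1, move right, go to C
C | 1[_]#0#0010   read _ → write _, move left, go to A
A | [1]_#0#0010   read 1 → write _, move right, go to A
A | _[_]#0#0010   read _ → write 1, move right, go to C
C | _1[#]0#0010   read # → write 0, move right, go to B
B | _10[0]#0010   read 0 → write 1, move right, go to B
B | _101[#]0010   read # → write 1, move left, go to H
H | _10[1]10010
M halts after 9 transitions.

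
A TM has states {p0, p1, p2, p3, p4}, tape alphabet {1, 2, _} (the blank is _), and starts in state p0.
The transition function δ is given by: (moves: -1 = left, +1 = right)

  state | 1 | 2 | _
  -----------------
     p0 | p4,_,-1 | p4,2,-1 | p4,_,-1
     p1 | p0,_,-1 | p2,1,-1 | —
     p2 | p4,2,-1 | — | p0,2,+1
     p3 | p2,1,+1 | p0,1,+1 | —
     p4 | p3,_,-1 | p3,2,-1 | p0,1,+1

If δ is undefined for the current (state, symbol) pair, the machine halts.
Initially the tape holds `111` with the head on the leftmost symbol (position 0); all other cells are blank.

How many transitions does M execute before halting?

p0 | __[1]11   read 1 → write _, move -1, go to p4
p4 | _[_]_11   read _ → write 1, move +1, go to p0
p0 | _1[_]11   read _ → write _, move -1, go to p4
p4 | _[1]_11   read 1 → write _, move -1, go to p3
p3 | [_]__11
M halts after 4 transitions.

4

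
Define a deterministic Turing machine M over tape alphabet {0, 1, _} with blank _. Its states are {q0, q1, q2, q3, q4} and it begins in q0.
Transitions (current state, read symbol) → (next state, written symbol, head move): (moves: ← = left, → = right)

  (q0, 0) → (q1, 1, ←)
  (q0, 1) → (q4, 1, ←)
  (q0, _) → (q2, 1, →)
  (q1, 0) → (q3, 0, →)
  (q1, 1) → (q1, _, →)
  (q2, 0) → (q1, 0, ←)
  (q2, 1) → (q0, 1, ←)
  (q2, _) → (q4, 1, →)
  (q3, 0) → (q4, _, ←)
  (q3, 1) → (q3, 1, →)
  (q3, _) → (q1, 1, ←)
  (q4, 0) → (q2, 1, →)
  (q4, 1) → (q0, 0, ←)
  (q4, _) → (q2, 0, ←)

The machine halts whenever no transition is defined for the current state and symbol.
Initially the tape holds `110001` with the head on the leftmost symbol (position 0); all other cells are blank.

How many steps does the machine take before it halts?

19

q0 | ___[1]10001   read 1 → write 1, move ←, go to q4
q4 | __[_]110001   read _ → write 0, move ←, go to q2
q2 | _[_]0110001   read _ → write 1, move →, go to q4
q4 | _1[0]110001   read 0 → write 1, move →, go to q2
q2 | _11[1]10001   read 1 → write 1, move ←, go to q0
q0 | _1[1]110001   read 1 → write 1, move ←, go to q4
q4 | _[1]1110001   read 1 → write 0, move ←, go to q0
q0 | [_]01110001   read _ → write 1, move →, go to q2
q2 | 1[0]1110001   read 0 → write 0, move ←, go to q1
q1 | [1]01110001   read 1 → write _, move →, go to q1
q1 | _[0]1110001   read 0 → write 0, move →, go to q3
q3 | _0[1]110001   read 1 → write 1, move →, go to q3
q3 | _01[1]10001   read 1 → write 1, move →, go to q3
q3 | _011[1]0001   read 1 → write 1, move →, go to q3
q3 | _0111[0]001   read 0 → write _, move ←, go to q4
q4 | _011[1]_001   read 1 → write 0, move ←, go to q0
q0 | _01[1]0_001   read 1 → write 1, move ←, go to q4
q4 | _0[1]10_001   read 1 → write 0, move ←, go to q0
q0 | _[0]010_001   read 0 → write 1, move ←, go to q1
q1 | [_]1010_001
M halts after 19 transitions.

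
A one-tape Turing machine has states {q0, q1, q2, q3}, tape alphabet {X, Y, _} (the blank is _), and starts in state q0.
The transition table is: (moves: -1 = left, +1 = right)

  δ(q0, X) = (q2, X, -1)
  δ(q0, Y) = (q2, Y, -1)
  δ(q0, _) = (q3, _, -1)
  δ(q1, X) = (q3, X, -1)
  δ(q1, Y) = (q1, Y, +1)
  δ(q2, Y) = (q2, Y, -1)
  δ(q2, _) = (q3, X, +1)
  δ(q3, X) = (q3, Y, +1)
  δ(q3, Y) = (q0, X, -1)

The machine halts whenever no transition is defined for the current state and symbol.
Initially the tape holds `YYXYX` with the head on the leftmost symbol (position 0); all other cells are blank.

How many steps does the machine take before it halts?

10

state=q0 head=0 tape=__[Y]YXYX   (q0,Y)→(q2,Y,-1)
state=q2 head=-1 tape=_[_]YYXYX   (q2,_)→(q3,X,+1)
state=q3 head=0 tape=_X[Y]YXYX   (q3,Y)→(q0,X,-1)
state=q0 head=-1 tape=_[X]XYXYX   (q0,X)→(q2,X,-1)
state=q2 head=-2 tape=[_]XXYXYX   (q2,_)→(q3,X,+1)
state=q3 head=-1 tape=X[X]XYXYX   (q3,X)→(q3,Y,+1)
state=q3 head=0 tape=XY[X]YXYX   (q3,X)→(q3,Y,+1)
state=q3 head=1 tape=XYY[Y]XYX   (q3,Y)→(q0,X,-1)
state=q0 head=0 tape=XY[Y]XXYX   (q0,Y)→(q2,Y,-1)
state=q2 head=-1 tape=X[Y]YXXYX   (q2,Y)→(q2,Y,-1)
state=q2 head=-2 tape=[X]YYXXYX
M halts after 10 transitions.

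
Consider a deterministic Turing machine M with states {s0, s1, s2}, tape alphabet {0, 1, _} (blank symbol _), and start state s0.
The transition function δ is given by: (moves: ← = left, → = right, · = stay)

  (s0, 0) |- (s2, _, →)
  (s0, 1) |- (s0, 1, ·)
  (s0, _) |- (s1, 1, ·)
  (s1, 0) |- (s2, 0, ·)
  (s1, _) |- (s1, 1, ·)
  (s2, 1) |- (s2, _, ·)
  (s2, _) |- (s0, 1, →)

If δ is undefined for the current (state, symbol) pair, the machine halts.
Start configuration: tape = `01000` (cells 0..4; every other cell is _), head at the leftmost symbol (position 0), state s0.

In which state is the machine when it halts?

state=s0 head=0 tape=[0]1000   (s0,0)→(s2,_,→)
state=s2 head=1 tape=_[1]000   (s2,1)→(s2,_,·)
state=s2 head=1 tape=_[_]000   (s2,_)→(s0,1,→)
state=s0 head=2 tape=_1[0]00   (s0,0)→(s2,_,→)
state=s2 head=3 tape=_1_[0]0
No transition is defined for (s2, 0); M halts in state s2.

s2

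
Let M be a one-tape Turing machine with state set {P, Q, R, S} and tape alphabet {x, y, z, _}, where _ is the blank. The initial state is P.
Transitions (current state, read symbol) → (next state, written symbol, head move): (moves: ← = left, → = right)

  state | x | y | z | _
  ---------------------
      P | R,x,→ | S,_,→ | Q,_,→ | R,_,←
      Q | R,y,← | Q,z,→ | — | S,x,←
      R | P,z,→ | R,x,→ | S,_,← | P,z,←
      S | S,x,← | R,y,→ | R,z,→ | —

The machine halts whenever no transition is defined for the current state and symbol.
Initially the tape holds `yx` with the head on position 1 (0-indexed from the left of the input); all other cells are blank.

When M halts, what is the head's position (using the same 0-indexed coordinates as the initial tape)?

state=P head=1 tape=y[x]_   (P,x)→(R,x,→)
state=R head=2 tape=yx[_]   (R,_)→(P,z,←)
state=P head=1 tape=y[x]z   (P,x)→(R,x,→)
state=R head=2 tape=yx[z]   (R,z)→(S,_,←)
state=S head=1 tape=y[x]_   (S,x)→(S,x,←)
state=S head=0 tape=[y]x_   (S,y)→(R,y,→)
state=R head=1 tape=y[x]_   (R,x)→(P,z,→)
state=P head=2 tape=yz[_]   (P,_)→(R,_,←)
state=R head=1 tape=y[z]_   (R,z)→(S,_,←)
state=S head=0 tape=[y]__   (S,y)→(R,y,→)
state=R head=1 tape=y[_]_   (R,_)→(P,z,←)
state=P head=0 tape=[y]z_   (P,y)→(S,_,→)
state=S head=1 tape=_[z]_   (S,z)→(R,z,→)
state=R head=2 tape=_z[_]   (R,_)→(P,z,←)
state=P head=1 tape=_[z]z   (P,z)→(Q,_,→)
state=Q head=2 tape=__[z]
At halt the head is at cell 2.

2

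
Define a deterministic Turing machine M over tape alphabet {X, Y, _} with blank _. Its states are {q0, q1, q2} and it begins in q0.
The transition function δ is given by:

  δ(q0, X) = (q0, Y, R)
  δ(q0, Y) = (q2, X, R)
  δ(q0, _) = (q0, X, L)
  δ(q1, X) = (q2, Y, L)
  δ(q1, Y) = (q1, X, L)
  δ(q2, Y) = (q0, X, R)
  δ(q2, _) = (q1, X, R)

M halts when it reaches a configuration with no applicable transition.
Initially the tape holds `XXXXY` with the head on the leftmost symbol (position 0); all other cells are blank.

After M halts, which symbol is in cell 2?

Y

state=q0 head=0 tape=[X]XXXY__   (q0,X)→(q0,Y,R)
state=q0 head=1 tape=Y[X]XXY__   (q0,X)→(q0,Y,R)
state=q0 head=2 tape=YY[X]XY__   (q0,X)→(q0,Y,R)
state=q0 head=3 tape=YYY[X]Y__   (q0,X)→(q0,Y,R)
state=q0 head=4 tape=YYYY[Y]__   (q0,Y)→(q2,X,R)
state=q2 head=5 tape=YYYYX[_]_   (q2,_)→(q1,X,R)
state=q1 head=6 tape=YYYYXX[_]
Cell 2 holds Y when M halts.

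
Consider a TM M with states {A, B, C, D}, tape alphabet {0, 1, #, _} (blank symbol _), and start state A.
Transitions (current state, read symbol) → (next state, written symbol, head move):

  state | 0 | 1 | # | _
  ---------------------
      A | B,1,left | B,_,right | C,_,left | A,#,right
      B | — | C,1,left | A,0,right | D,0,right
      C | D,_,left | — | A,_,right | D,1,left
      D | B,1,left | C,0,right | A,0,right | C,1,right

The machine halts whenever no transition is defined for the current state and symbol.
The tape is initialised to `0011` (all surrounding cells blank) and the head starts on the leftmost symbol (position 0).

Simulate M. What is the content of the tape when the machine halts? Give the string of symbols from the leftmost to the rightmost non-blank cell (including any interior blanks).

state=A head=0 tape=_[0]011   (A,0)→(B,1,left)
state=B head=-1 tape=[_]1011   (B,_)→(D,0,right)
state=D head=0 tape=0[1]011   (D,1)→(C,0,right)
state=C head=1 tape=00[0]11   (C,0)→(D,_,left)
state=D head=0 tape=0[0]_11   (D,0)→(B,1,left)
state=B head=-1 tape=[0]1_11
The non-blank tape span at halt is 01_11.

01_11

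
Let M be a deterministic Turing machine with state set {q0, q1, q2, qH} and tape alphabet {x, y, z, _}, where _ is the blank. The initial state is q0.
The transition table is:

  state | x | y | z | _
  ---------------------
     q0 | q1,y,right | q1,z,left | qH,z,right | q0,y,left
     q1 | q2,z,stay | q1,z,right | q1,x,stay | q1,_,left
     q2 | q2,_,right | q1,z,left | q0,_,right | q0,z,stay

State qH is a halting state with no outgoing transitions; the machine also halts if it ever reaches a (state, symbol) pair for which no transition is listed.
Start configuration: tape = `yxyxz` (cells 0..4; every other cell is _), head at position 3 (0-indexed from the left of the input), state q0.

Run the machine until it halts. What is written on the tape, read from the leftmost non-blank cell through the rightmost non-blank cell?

q0 | yxy[x]z_   read x → write y, move right, go to q1
q1 | yxyy[z]_   read z → write x, move stay, go to q1
q1 | yxyy[x]_   read x → write z, move stay, go to q2
q2 | yxyy[z]_   read z → write _, move right, go to q0
q0 | yxyy_[_]   read _ → write y, move left, go to q0
q0 | yxyy[_]y   read _ → write y, move left, go to q0
q0 | yxy[y]yy   read y → write z, move left, go to q1
q1 | yx[y]zyy   read y → write z, move right, go to q1
q1 | yxz[z]yy   read z → write x, move stay, go to q1
q1 | yxz[x]yy   read x → write z, move stay, go to q2
q2 | yxz[z]yy   read z → write _, move right, go to q0
q0 | yxz_[y]y   read y → write z, move left, go to q1
q1 | yxz[_]zy   read _ → write _, move left, go to q1
q1 | yx[z]_zy   read z → write x, move stay, go to q1
q1 | yx[x]_zy   read x → write z, move stay, go to q2
q2 | yx[z]_zy   read z → write _, move right, go to q0
q0 | yx_[_]zy   read _ → write y, move left, go to q0
q0 | yx[_]yzy   read _ → write y, move left, go to q0
q0 | y[x]yyzy   read x → write y, move right, go to q1
q1 | yy[y]yzy   read y → write z, move right, go to q1
q1 | yyz[y]zy   read y → write z, move right, go to q1
q1 | yyzz[z]y   read z → write x, move stay, go to q1
q1 | yyzz[x]y   read x → write z, move stay, go to q2
q2 | yyzz[z]y   read z → write _, move right, go to q0
q0 | yyzz_[y]   read y → write z, move left, go to q1
q1 | yyzz[_]z   read _ → write _, move left, go to q1
q1 | yyz[z]_z   read z → write x, move stay, go to q1
q1 | yyz[x]_z   read x → write z, move stay, go to q2
q2 | yyz[z]_z   read z → write _, move right, go to q0
q0 | yyz_[_]z   read _ → write y, move left, go to q0
q0 | yyz[_]yz   read _ → write y, move left, go to q0
q0 | yy[z]yyz   read z → write z, move right, go to qH
qH | yyz[y]yz
The non-blank tape span at halt is yyzyyz.

yyzyyz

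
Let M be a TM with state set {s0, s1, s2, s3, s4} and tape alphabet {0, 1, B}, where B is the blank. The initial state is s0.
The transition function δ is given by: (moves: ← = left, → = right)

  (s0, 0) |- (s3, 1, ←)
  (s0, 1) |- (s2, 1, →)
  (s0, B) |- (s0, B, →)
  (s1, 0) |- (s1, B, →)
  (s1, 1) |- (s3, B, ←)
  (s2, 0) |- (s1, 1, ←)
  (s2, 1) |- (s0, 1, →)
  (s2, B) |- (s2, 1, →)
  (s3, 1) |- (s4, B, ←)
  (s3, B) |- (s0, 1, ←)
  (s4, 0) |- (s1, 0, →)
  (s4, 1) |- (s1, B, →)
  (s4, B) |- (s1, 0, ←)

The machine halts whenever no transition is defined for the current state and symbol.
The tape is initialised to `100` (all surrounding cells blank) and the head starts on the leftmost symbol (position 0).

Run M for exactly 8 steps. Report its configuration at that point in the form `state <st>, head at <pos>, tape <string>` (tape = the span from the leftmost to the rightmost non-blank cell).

state s0, head at 2, tape 1110

s0 | BB[1]00   read 1 → write 1, move →, go to s2
s2 | BB1[0]0   read 0 → write 1, move ←, go to s1
s1 | BB[1]10   read 1 → write B, move ←, go to s3
s3 | B[B]B10   read B → write 1, move ←, go to s0
s0 | [B]1B10   read B → write B, move →, go to s0
s0 | B[1]B10   read 1 → write 1, move →, go to s2
s2 | B1[B]10   read B → write 1, move →, go to s2
s2 | B11[1]0   read 1 → write 1, move →, go to s0
s0 | B111[0]
After 8 steps: state s0, head at 2, tape 1110.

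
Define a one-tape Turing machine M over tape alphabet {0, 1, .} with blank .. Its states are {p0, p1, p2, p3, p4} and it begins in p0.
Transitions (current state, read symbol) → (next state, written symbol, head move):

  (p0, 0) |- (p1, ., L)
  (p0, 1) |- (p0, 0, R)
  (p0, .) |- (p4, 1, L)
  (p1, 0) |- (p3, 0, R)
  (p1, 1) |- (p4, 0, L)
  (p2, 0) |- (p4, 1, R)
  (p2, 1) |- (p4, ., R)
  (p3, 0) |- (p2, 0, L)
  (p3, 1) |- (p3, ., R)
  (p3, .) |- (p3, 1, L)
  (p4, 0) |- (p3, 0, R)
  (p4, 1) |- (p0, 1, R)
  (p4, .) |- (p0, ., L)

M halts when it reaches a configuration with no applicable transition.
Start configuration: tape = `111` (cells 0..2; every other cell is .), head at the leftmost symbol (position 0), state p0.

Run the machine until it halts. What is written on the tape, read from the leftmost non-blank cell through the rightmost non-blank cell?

p0 | [1]11....   read 1 → write 0, move R, go to p0
p0 | 0[1]1....   read 1 → write 0, move R, go to p0
p0 | 00[1]....   read 1 → write 0, move R, go to p0
p0 | 000[.]...   read . → write 1, move L, go to p4
p4 | 00[0]1...   read 0 → write 0, move R, go to p3
p3 | 000[1]...   read 1 → write ., move R, go to p3
p3 | 000.[.]..   read . → write 1, move L, go to p3
p3 | 000[.]1..   read . → write 1, move L, go to p3
p3 | 00[0]11..   read 0 → write 0, move L, go to p2
p2 | 0[0]011..   read 0 → write 1, move R, go to p4
p4 | 01[0]11..   read 0 → write 0, move R, go to p3
p3 | 010[1]1..   read 1 → write ., move R, go to p3
p3 | 010.[1]..   read 1 → write ., move R, go to p3
p3 | 010..[.].   read . → write 1, move L, go to p3
p3 | 010.[.]1.   read . → write 1, move L, go to p3
p3 | 010[.]11.   read . → write 1, move L, go to p3
p3 | 01[0]111.   read 0 → write 0, move L, go to p2
p2 | 0[1]0111.   read 1 → write ., move R, go to p4
p4 | 0.[0]111.   read 0 → write 0, move R, go to p3
p3 | 0.0[1]11.   read 1 → write ., move R, go to p3
p3 | 0.0.[1]1.   read 1 → write ., move R, go to p3
p3 | 0.0..[1].   read 1 → write ., move R, go to p3
p3 | 0.0...[.]   read . → write 1, move L, go to p3
p3 | 0.0..[.]1   read . → write 1, move L, go to p3
p3 | 0.0.[.]11   read . → write 1, move L, go to p3
p3 | 0.0[.]111   read . → write 1, move L, go to p3
p3 | 0.[0]1111   read 0 → write 0, move L, go to p2
p2 | 0[.]01111
The non-blank tape span at halt is 0.01111.

0.01111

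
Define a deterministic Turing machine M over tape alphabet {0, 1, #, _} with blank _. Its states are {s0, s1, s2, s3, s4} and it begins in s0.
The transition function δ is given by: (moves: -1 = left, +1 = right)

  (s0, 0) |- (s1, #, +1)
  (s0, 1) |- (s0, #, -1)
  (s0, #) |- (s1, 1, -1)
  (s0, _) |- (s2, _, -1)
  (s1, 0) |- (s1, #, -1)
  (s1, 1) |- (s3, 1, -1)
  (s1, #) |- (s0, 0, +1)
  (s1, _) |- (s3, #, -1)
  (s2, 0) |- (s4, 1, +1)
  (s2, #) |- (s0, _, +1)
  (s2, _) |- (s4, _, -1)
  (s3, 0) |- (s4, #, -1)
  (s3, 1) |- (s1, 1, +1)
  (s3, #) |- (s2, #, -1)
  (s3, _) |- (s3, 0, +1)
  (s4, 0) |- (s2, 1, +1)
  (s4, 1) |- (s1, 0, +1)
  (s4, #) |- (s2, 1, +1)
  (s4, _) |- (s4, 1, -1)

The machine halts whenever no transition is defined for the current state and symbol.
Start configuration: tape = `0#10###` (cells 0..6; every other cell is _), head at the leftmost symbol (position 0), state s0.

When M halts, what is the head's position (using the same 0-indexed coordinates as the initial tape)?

-1

state=s0 head=0 tape=__[0]#10###   (s0,0)→(s1,#,+1)
state=s1 head=1 tape=__#[#]10###   (s1,#)→(s0,0,+1)
state=s0 head=2 tape=__#0[1]0###   (s0,1)→(s0,#,-1)
state=s0 head=1 tape=__#[0]#0###   (s0,0)→(s1,#,+1)
state=s1 head=2 tape=__##[#]0###   (s1,#)→(s0,0,+1)
state=s0 head=3 tape=__##0[0]###   (s0,0)→(s1,#,+1)
state=s1 head=4 tape=__##0#[#]##   (s1,#)→(s0,0,+1)
state=s0 head=5 tape=__##0#0[#]#   (s0,#)→(s1,1,-1)
state=s1 head=4 tape=__##0#[0]1#   (s1,0)→(s1,#,-1)
state=s1 head=3 tape=__##0[#]#1#   (s1,#)→(s0,0,+1)
state=s0 head=4 tape=__##00[#]1#   (s0,#)→(s1,1,-1)
state=s1 head=3 tape=__##0[0]11#   (s1,0)→(s1,#,-1)
state=s1 head=2 tape=__##[0]#11#   (s1,0)→(s1,#,-1)
state=s1 head=1 tape=__#[#]##11#   (s1,#)→(s0,0,+1)
state=s0 head=2 tape=__#0[#]#11#   (s0,#)→(s1,1,-1)
state=s1 head=1 tape=__#[0]1#11#   (s1,0)→(s1,#,-1)
state=s1 head=0 tape=__[#]#1#11#   (s1,#)→(s0,0,+1)
state=s0 head=1 tape=__0[#]1#11#   (s0,#)→(s1,1,-1)
state=s1 head=0 tape=__[0]11#11#   (s1,0)→(s1,#,-1)
state=s1 head=-1 tape=_[_]#11#11#   (s1,_)→(s3,#,-1)
state=s3 head=-2 tape=[_]##11#11#   (s3,_)→(s3,0,+1)
state=s3 head=-1 tape=0[#]#11#11#   (s3,#)→(s2,#,-1)
state=s2 head=-2 tape=[0]##11#11#   (s2,0)→(s4,1,+1)
state=s4 head=-1 tape=1[#]#11#11#   (s4,#)→(s2,1,+1)
state=s2 head=0 tape=11[#]11#11#   (s2,#)→(s0,_,+1)
state=s0 head=1 tape=11_[1]1#11#   (s0,1)→(s0,#,-1)
state=s0 head=0 tape=11[_]#1#11#   (s0,_)→(s2,_,-1)
state=s2 head=-1 tape=1[1]_#1#11#
At halt the head is at cell -1.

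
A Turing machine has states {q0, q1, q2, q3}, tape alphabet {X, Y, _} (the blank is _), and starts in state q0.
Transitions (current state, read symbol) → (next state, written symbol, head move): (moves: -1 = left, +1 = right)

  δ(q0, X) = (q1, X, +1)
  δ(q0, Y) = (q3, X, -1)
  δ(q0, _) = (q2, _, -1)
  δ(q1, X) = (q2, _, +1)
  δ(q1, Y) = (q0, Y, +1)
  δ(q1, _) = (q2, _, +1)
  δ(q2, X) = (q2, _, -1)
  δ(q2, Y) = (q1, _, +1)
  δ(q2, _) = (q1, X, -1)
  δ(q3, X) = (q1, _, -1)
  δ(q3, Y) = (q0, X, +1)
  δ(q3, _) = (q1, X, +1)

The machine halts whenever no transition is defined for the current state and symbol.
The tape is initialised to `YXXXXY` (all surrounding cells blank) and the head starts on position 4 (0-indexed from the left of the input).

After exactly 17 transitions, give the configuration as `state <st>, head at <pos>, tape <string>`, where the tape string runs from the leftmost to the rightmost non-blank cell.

state=q0 head=4 tape=YXXX[X]Y__   (q0,X)→(q1,X,+1)
state=q1 head=5 tape=YXXXX[Y]__   (q1,Y)→(q0,Y,+1)
state=q0 head=6 tape=YXXXXY[_]_   (q0,_)→(q2,_,-1)
state=q2 head=5 tape=YXXXX[Y]__   (q2,Y)→(q1,_,+1)
state=q1 head=6 tape=YXXXX_[_]_   (q1,_)→(q2,_,+1)
state=q2 head=7 tape=YXXXX__[_]   (q2,_)→(q1,X,-1)
state=q1 head=6 tape=YXXXX_[_]X   (q1,_)→(q2,_,+1)
state=q2 head=7 tape=YXXXX__[X]   (q2,X)→(q2,_,-1)
state=q2 head=6 tape=YXXXX_[_]_   (q2,_)→(q1,X,-1)
state=q1 head=5 tape=YXXXX[_]X_   (q1,_)→(q2,_,+1)
state=q2 head=6 tape=YXXXX_[X]_   (q2,X)→(q2,_,-1)
state=q2 head=5 tape=YXXXX[_]__   (q2,_)→(q1,X,-1)
state=q1 head=4 tape=YXXX[X]X__   (q1,X)→(q2,_,+1)
state=q2 head=5 tape=YXXX_[X]__   (q2,X)→(q2,_,-1)
state=q2 head=4 tape=YXXX[_]___   (q2,_)→(q1,X,-1)
state=q1 head=3 tape=YXX[X]X___   (q1,X)→(q2,_,+1)
state=q2 head=4 tape=YXX_[X]___   (q2,X)→(q2,_,-1)
state=q2 head=3 tape=YXX[_]____
After 17 steps: state q2, head at 3, tape YXX.

state q2, head at 3, tape YXX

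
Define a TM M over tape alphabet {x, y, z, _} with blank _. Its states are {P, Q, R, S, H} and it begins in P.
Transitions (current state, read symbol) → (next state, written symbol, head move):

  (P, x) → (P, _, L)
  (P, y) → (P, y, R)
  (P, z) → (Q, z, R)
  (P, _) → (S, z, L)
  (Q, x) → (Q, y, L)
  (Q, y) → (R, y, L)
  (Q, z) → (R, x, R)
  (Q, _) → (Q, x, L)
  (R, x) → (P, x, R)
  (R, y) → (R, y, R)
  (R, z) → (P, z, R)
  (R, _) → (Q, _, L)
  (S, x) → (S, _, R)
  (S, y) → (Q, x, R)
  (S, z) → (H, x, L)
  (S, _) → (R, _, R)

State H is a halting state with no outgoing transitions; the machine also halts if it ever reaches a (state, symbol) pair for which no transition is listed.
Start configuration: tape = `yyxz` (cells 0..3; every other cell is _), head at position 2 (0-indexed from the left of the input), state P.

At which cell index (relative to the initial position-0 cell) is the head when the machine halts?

2

P | yy[x]z_   read x → write _, move L, go to P
P | y[y]_z_   read y → write y, move R, go to P
P | yy[_]z_   read _ → write z, move L, go to S
S | y[y]zz_   read y → write x, move R, go to Q
Q | yx[z]z_   read z → write x, move R, go to R
R | yxx[z]_   read z → write z, move R, go to P
P | yxxz[_]   read _ → write z, move L, go to S
S | yxx[z]z   read z → write x, move L, go to H
H | yx[x]xz
At halt the head is at cell 2.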